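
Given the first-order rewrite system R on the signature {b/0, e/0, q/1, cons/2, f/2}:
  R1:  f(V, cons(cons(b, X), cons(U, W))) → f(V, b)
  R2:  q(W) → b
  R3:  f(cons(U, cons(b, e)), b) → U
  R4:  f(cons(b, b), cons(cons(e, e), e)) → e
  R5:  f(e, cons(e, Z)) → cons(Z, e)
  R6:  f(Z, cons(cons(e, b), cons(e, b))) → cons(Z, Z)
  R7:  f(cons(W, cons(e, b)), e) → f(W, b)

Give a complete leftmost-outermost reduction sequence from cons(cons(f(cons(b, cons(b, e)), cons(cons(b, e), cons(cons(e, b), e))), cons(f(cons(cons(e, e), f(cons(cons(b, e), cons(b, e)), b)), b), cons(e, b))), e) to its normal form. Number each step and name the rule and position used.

1. cons(cons(f(cons(b, cons(b, e)), cons(cons(b, e), cons(cons(e, b), e))), cons(f(cons(cons(e, e), f(cons(cons(b, e), cons(b, e)), b)), b), cons(e, b))), e)  →  cons(cons(f(cons(b, cons(b, e)), b), cons(f(cons(cons(e, e), f(cons(cons(b, e), cons(b, e)), b)), b), cons(e, b))), e)   [R1 at 1.1]
2. cons(cons(f(cons(b, cons(b, e)), b), cons(f(cons(cons(e, e), f(cons(cons(b, e), cons(b, e)), b)), b), cons(e, b))), e)  →  cons(cons(b, cons(f(cons(cons(e, e), f(cons(cons(b, e), cons(b, e)), b)), b), cons(e, b))), e)   [R3 at 1.1]
3. cons(cons(b, cons(f(cons(cons(e, e), f(cons(cons(b, e), cons(b, e)), b)), b), cons(e, b))), e)  →  cons(cons(b, cons(f(cons(cons(e, e), cons(b, e)), b), cons(e, b))), e)   [R3 at 1.2.1.1.2]
4. cons(cons(b, cons(f(cons(cons(e, e), cons(b, e)), b), cons(e, b))), e)  →  cons(cons(b, cons(cons(e, e), cons(e, b))), e)   [R3 at 1.2.1]

cons(cons(b, cons(cons(e, e), cons(e, b))), e)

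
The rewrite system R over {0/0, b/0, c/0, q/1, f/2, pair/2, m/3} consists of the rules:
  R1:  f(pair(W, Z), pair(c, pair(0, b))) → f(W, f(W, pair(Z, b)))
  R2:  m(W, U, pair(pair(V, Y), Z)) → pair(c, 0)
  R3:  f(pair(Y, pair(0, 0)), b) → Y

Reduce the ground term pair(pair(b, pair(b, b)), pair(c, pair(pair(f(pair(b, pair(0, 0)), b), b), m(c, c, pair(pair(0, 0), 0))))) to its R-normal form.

1. pair(pair(b, pair(b, b)), pair(c, pair(pair(f(pair(b, pair(0, 0)), b), b), m(c, c, pair(pair(0, 0), 0)))))  →  pair(pair(b, pair(b, b)), pair(c, pair(pair(b, b), m(c, c, pair(pair(0, 0), 0)))))   [R3 at 2.2.1.1]
2. pair(pair(b, pair(b, b)), pair(c, pair(pair(b, b), m(c, c, pair(pair(0, 0), 0)))))  →  pair(pair(b, pair(b, b)), pair(c, pair(pair(b, b), pair(c, 0))))   [R2 at 2.2.2]

pair(pair(b, pair(b, b)), pair(c, pair(pair(b, b), pair(c, 0))))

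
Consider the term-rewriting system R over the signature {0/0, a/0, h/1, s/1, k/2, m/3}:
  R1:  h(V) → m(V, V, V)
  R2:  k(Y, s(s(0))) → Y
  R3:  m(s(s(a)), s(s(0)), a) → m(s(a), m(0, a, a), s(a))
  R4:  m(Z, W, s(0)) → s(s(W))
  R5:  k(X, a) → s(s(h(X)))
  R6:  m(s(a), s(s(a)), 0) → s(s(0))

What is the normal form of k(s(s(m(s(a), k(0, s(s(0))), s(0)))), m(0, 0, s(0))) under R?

1. k(s(s(m(s(a), k(0, s(s(0))), s(0)))), m(0, 0, s(0)))  →  k(s(s(s(s(k(0, s(s(0))))))), m(0, 0, s(0)))   [R4 at 1.1.1]
2. k(s(s(s(s(k(0, s(s(0))))))), m(0, 0, s(0)))  →  k(s(s(s(s(0)))), m(0, 0, s(0)))   [R2 at 1.1.1.1.1]
3. k(s(s(s(s(0)))), m(0, 0, s(0)))  →  k(s(s(s(s(0)))), s(s(0)))   [R4 at 2]
4. k(s(s(s(s(0)))), s(s(0)))  →  s(s(s(s(0))))   [R2 at ε]

s(s(s(s(0))))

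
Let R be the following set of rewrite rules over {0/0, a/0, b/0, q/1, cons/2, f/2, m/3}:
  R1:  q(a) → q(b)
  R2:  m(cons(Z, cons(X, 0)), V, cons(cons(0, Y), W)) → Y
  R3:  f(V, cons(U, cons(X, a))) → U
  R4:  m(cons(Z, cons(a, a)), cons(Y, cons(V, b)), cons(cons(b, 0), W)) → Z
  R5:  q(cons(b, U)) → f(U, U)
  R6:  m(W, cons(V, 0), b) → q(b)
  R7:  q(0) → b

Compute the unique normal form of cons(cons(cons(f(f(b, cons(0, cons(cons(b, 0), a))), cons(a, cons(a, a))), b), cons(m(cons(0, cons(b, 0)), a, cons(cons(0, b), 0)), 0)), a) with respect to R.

1. cons(cons(cons(f(f(b, cons(0, cons(cons(b, 0), a))), cons(a, cons(a, a))), b), cons(m(cons(0, cons(b, 0)), a, cons(cons(0, b), 0)), 0)), a)  →  cons(cons(cons(a, b), cons(m(cons(0, cons(b, 0)), a, cons(cons(0, b), 0)), 0)), a)   [R3 at 1.1.1]
2. cons(cons(cons(a, b), cons(m(cons(0, cons(b, 0)), a, cons(cons(0, b), 0)), 0)), a)  →  cons(cons(cons(a, b), cons(b, 0)), a)   [R2 at 1.2.1]

cons(cons(cons(a, b), cons(b, 0)), a)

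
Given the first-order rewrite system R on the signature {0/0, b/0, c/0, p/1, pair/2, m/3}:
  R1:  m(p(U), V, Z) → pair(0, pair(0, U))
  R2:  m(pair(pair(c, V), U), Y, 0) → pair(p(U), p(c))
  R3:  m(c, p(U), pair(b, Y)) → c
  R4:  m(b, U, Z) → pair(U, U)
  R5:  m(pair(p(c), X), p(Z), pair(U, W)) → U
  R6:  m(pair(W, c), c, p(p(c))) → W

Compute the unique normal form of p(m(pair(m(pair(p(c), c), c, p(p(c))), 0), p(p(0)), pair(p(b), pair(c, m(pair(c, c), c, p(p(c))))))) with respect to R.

1. p(m(pair(m(pair(p(c), c), c, p(p(c))), 0), p(p(0)), pair(p(b), pair(c, m(pair(c, c), c, p(p(c)))))))  →  p(m(pair(p(c), 0), p(p(0)), pair(p(b), pair(c, m(pair(c, c), c, p(p(c)))))))   [R6 at 1.1.1]
2. p(m(pair(p(c), 0), p(p(0)), pair(p(b), pair(c, m(pair(c, c), c, p(p(c)))))))  →  p(p(b))   [R5 at 1]

p(p(b))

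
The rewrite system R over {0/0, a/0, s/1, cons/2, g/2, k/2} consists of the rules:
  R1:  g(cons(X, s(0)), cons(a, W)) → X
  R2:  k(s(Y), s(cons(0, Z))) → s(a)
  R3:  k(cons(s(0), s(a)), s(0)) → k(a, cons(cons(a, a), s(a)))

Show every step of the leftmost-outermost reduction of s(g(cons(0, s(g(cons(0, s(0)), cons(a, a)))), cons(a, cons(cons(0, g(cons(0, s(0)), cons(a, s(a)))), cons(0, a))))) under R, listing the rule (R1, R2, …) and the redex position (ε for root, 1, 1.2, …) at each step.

1. s(g(cons(0, s(g(cons(0, s(0)), cons(a, a)))), cons(a, cons(cons(0, g(cons(0, s(0)), cons(a, s(a)))), cons(0, a)))))  →  s(g(cons(0, s(0)), cons(a, cons(cons(0, g(cons(0, s(0)), cons(a, s(a)))), cons(0, a)))))   [R1 at 1.1.2.1]
2. s(g(cons(0, s(0)), cons(a, cons(cons(0, g(cons(0, s(0)), cons(a, s(a)))), cons(0, a)))))  →  s(0)   [R1 at 1]

s(0)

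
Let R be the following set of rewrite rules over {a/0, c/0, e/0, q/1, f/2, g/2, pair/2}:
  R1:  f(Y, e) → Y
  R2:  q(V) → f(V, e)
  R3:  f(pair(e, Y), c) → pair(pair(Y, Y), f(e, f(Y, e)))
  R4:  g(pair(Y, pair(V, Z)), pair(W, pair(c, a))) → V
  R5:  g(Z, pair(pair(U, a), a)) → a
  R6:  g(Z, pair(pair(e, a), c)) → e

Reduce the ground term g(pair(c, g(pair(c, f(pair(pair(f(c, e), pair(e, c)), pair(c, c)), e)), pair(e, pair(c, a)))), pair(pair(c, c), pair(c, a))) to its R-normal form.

1. g(pair(c, g(pair(c, f(pair(pair(f(c, e), pair(e, c)), pair(c, c)), e)), pair(e, pair(c, a)))), pair(pair(c, c), pair(c, a)))  →  g(pair(c, g(pair(c, pair(pair(f(c, e), pair(e, c)), pair(c, c))), pair(e, pair(c, a)))), pair(pair(c, c), pair(c, a)))   [R1 at 1.2.1.2]
2. g(pair(c, g(pair(c, pair(pair(f(c, e), pair(e, c)), pair(c, c))), pair(e, pair(c, a)))), pair(pair(c, c), pair(c, a)))  →  g(pair(c, pair(f(c, e), pair(e, c))), pair(pair(c, c), pair(c, a)))   [R4 at 1.2]
3. g(pair(c, pair(f(c, e), pair(e, c))), pair(pair(c, c), pair(c, a)))  →  f(c, e)   [R4 at ε]
4. f(c, e)  →  c   [R1 at ε]

c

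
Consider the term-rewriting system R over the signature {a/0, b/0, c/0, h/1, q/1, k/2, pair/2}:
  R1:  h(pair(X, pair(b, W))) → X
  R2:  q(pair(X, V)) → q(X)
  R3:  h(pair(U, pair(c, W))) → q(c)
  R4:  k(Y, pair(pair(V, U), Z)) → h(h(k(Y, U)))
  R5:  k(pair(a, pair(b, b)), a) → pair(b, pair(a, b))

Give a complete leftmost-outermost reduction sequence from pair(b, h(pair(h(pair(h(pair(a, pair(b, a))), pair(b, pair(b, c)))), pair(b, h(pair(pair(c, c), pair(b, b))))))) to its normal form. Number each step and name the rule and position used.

pair(b, a)

1. pair(b, h(pair(h(pair(h(pair(a, pair(b, a))), pair(b, pair(b, c)))), pair(b, h(pair(pair(c, c), pair(b, b)))))))  →  pair(b, h(pair(h(pair(a, pair(b, a))), pair(b, pair(b, c)))))   [R1 at 2]
2. pair(b, h(pair(h(pair(a, pair(b, a))), pair(b, pair(b, c)))))  →  pair(b, h(pair(a, pair(b, a))))   [R1 at 2]
3. pair(b, h(pair(a, pair(b, a))))  →  pair(b, a)   [R1 at 2]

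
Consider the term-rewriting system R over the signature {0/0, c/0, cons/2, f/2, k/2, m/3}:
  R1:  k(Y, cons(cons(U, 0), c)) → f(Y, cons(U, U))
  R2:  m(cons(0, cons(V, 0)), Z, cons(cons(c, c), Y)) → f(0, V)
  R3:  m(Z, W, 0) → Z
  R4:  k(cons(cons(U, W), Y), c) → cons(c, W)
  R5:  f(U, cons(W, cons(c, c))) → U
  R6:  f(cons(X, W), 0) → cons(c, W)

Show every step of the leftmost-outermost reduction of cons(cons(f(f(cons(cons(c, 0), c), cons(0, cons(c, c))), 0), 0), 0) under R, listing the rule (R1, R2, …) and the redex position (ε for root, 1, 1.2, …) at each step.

1. cons(cons(f(f(cons(cons(c, 0), c), cons(0, cons(c, c))), 0), 0), 0)  →  cons(cons(f(cons(cons(c, 0), c), 0), 0), 0)   [R5 at 1.1.1]
2. cons(cons(f(cons(cons(c, 0), c), 0), 0), 0)  →  cons(cons(cons(c, c), 0), 0)   [R6 at 1.1]

cons(cons(cons(c, c), 0), 0)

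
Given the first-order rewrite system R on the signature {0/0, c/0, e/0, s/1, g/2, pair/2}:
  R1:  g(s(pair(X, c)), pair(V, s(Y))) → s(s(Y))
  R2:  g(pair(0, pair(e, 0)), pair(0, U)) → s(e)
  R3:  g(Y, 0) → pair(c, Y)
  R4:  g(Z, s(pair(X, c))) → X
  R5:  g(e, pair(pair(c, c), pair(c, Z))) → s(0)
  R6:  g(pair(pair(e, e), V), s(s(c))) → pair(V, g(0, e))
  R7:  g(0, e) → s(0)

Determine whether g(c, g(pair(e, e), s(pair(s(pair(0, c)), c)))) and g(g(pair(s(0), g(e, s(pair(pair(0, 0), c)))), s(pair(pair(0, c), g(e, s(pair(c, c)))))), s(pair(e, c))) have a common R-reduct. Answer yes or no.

no — NF(t₁) = 0, NF(t₂) = e

Reduce t₁ = g(c, g(pair(e, e), s(pair(s(pair(0, c)), c)))):
1. g(c, g(pair(e, e), s(pair(s(pair(0, c)), c))))  →  g(c, s(pair(0, c)))   [R4 at 2]
2. g(c, s(pair(0, c)))  →  0   [R4 at ε]

Reduce t₂ = g(g(pair(s(0), g(e, s(pair(pair(0, 0), c)))), s(pair(pair(0, c), g(e, s(pair(c, c)))))), s(pair(e, c))):
1. g(g(pair(s(0), g(e, s(pair(pair(0, 0), c)))), s(pair(pair(0, c), g(e, s(pair(c, c)))))), s(pair(e, c)))  →  e   [R4 at ε]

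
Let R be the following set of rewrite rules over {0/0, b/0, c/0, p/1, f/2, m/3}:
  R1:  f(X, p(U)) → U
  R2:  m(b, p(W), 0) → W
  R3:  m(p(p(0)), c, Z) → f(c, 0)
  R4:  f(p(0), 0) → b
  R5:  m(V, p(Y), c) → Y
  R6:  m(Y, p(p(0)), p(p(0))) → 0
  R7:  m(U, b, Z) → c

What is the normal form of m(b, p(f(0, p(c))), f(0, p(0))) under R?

c

1. m(b, p(f(0, p(c))), f(0, p(0)))  →  m(b, p(c), f(0, p(0)))   [R1 at 2.1]
2. m(b, p(c), f(0, p(0)))  →  m(b, p(c), 0)   [R1 at 3]
3. m(b, p(c), 0)  →  c   [R2 at ε]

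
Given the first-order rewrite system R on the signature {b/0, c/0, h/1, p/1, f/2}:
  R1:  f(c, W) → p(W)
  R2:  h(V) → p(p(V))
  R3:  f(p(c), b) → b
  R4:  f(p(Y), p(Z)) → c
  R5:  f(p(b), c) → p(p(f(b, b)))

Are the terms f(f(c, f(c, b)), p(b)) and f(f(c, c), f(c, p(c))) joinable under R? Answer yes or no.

Reduce t₁ = f(f(c, f(c, b)), p(b)):
1. f(f(c, f(c, b)), p(b))  →  f(p(f(c, b)), p(b))   [R1 at 1]
2. f(p(f(c, b)), p(b))  →  c   [R4 at ε]

Reduce t₂ = f(f(c, c), f(c, p(c))):
1. f(f(c, c), f(c, p(c)))  →  f(p(c), f(c, p(c)))   [R1 at 1]
2. f(p(c), f(c, p(c)))  →  f(p(c), p(p(c)))   [R1 at 2]
3. f(p(c), p(p(c)))  →  c   [R4 at ε]

yes — NF(t₁) = c, NF(t₂) = c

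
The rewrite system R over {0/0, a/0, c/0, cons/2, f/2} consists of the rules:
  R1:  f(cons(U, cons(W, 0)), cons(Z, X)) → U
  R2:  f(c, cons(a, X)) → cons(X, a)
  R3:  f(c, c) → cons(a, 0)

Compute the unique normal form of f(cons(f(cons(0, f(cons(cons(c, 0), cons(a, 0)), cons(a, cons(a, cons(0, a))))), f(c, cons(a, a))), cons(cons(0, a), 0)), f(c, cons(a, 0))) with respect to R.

0

1. f(cons(f(cons(0, f(cons(cons(c, 0), cons(a, 0)), cons(a, cons(a, cons(0, a))))), f(c, cons(a, a))), cons(cons(0, a), 0)), f(c, cons(a, 0)))  →  f(cons(f(cons(0, cons(c, 0)), f(c, cons(a, a))), cons(cons(0, a), 0)), f(c, cons(a, 0)))   [R1 at 1.1.1.2]
2. f(cons(f(cons(0, cons(c, 0)), f(c, cons(a, a))), cons(cons(0, a), 0)), f(c, cons(a, 0)))  →  f(cons(f(cons(0, cons(c, 0)), cons(a, a)), cons(cons(0, a), 0)), f(c, cons(a, 0)))   [R2 at 1.1.2]
3. f(cons(f(cons(0, cons(c, 0)), cons(a, a)), cons(cons(0, a), 0)), f(c, cons(a, 0)))  →  f(cons(0, cons(cons(0, a), 0)), f(c, cons(a, 0)))   [R1 at 1.1]
4. f(cons(0, cons(cons(0, a), 0)), f(c, cons(a, 0)))  →  f(cons(0, cons(cons(0, a), 0)), cons(0, a))   [R2 at 2]
5. f(cons(0, cons(cons(0, a), 0)), cons(0, a))  →  0   [R1 at ε]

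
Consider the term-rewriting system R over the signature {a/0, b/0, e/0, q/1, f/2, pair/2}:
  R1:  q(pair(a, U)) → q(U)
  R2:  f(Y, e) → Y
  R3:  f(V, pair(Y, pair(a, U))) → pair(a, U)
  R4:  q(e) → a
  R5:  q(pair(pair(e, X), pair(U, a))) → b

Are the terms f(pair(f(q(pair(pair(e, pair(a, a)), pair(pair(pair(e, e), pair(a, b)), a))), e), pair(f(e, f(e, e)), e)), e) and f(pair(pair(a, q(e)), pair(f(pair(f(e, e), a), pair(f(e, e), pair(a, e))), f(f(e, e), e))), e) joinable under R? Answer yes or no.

Reduce t₁ = f(pair(f(q(pair(pair(e, pair(a, a)), pair(pair(pair(e, e), pair(a, b)), a))), e), pair(f(e, f(e, e)), e)), e):
1. f(pair(f(q(pair(pair(e, pair(a, a)), pair(pair(pair(e, e), pair(a, b)), a))), e), pair(f(e, f(e, e)), e)), e)  →  pair(f(q(pair(pair(e, pair(a, a)), pair(pair(pair(e, e), pair(a, b)), a))), e), pair(f(e, f(e, e)), e))   [R2 at ε]
2. pair(f(q(pair(pair(e, pair(a, a)), pair(pair(pair(e, e), pair(a, b)), a))), e), pair(f(e, f(e, e)), e))  →  pair(q(pair(pair(e, pair(a, a)), pair(pair(pair(e, e), pair(a, b)), a))), pair(f(e, f(e, e)), e))   [R2 at 1]
3. pair(q(pair(pair(e, pair(a, a)), pair(pair(pair(e, e), pair(a, b)), a))), pair(f(e, f(e, e)), e))  →  pair(b, pair(f(e, f(e, e)), e))   [R5 at 1]
4. pair(b, pair(f(e, f(e, e)), e))  →  pair(b, pair(f(e, e), e))   [R2 at 2.1.2]
5. pair(b, pair(f(e, e), e))  →  pair(b, pair(e, e))   [R2 at 2.1]

Reduce t₂ = f(pair(pair(a, q(e)), pair(f(pair(f(e, e), a), pair(f(e, e), pair(a, e))), f(f(e, e), e))), e):
1. f(pair(pair(a, q(e)), pair(f(pair(f(e, e), a), pair(f(e, e), pair(a, e))), f(f(e, e), e))), e)  →  pair(pair(a, q(e)), pair(f(pair(f(e, e), a), pair(f(e, e), pair(a, e))), f(f(e, e), e)))   [R2 at ε]
2. pair(pair(a, q(e)), pair(f(pair(f(e, e), a), pair(f(e, e), pair(a, e))), f(f(e, e), e)))  →  pair(pair(a, a), pair(f(pair(f(e, e), a), pair(f(e, e), pair(a, e))), f(f(e, e), e)))   [R4 at 1.2]
3. pair(pair(a, a), pair(f(pair(f(e, e), a), pair(f(e, e), pair(a, e))), f(f(e, e), e)))  →  pair(pair(a, a), pair(pair(a, e), f(f(e, e), e)))   [R3 at 2.1]
4. pair(pair(a, a), pair(pair(a, e), f(f(e, e), e)))  →  pair(pair(a, a), pair(pair(a, e), f(e, e)))   [R2 at 2.2]
5. pair(pair(a, a), pair(pair(a, e), f(e, e)))  →  pair(pair(a, a), pair(pair(a, e), e))   [R2 at 2.2]

no — NF(t₁) = pair(b, pair(e, e)), NF(t₂) = pair(pair(a, a), pair(pair(a, e), e))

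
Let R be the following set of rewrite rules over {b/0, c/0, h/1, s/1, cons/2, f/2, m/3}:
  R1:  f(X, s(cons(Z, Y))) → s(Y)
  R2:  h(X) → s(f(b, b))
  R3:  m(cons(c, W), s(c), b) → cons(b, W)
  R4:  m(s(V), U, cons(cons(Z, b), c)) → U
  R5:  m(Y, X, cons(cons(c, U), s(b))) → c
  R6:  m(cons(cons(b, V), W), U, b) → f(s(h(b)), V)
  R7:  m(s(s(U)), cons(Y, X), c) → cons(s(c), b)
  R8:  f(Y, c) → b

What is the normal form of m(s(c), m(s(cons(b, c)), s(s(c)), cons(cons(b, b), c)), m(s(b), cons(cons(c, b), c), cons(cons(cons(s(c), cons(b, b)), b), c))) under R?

1. m(s(c), m(s(cons(b, c)), s(s(c)), cons(cons(b, b), c)), m(s(b), cons(cons(c, b), c), cons(cons(cons(s(c), cons(b, b)), b), c)))  →  m(s(c), s(s(c)), m(s(b), cons(cons(c, b), c), cons(cons(cons(s(c), cons(b, b)), b), c)))   [R4 at 2]
2. m(s(c), s(s(c)), m(s(b), cons(cons(c, b), c), cons(cons(cons(s(c), cons(b, b)), b), c)))  →  m(s(c), s(s(c)), cons(cons(c, b), c))   [R4 at 3]
3. m(s(c), s(s(c)), cons(cons(c, b), c))  →  s(s(c))   [R4 at ε]

s(s(c))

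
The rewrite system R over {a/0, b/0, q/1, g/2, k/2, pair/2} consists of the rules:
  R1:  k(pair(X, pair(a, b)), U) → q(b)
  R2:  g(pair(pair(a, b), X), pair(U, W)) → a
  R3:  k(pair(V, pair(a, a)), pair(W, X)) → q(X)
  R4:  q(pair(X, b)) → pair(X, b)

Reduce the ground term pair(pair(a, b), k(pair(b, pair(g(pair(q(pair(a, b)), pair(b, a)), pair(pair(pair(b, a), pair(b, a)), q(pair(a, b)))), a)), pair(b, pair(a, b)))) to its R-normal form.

pair(pair(a, b), pair(a, b))

1. pair(pair(a, b), k(pair(b, pair(g(pair(q(pair(a, b)), pair(b, a)), pair(pair(pair(b, a), pair(b, a)), q(pair(a, b)))), a)), pair(b, pair(a, b))))  →  pair(pair(a, b), k(pair(b, pair(g(pair(pair(a, b), pair(b, a)), pair(pair(pair(b, a), pair(b, a)), q(pair(a, b)))), a)), pair(b, pair(a, b))))   [R4 at 2.1.2.1.1.1]
2. pair(pair(a, b), k(pair(b, pair(g(pair(pair(a, b), pair(b, a)), pair(pair(pair(b, a), pair(b, a)), q(pair(a, b)))), a)), pair(b, pair(a, b))))  →  pair(pair(a, b), k(pair(b, pair(a, a)), pair(b, pair(a, b))))   [R2 at 2.1.2.1]
3. pair(pair(a, b), k(pair(b, pair(a, a)), pair(b, pair(a, b))))  →  pair(pair(a, b), q(pair(a, b)))   [R3 at 2]
4. pair(pair(a, b), q(pair(a, b)))  →  pair(pair(a, b), pair(a, b))   [R4 at 2]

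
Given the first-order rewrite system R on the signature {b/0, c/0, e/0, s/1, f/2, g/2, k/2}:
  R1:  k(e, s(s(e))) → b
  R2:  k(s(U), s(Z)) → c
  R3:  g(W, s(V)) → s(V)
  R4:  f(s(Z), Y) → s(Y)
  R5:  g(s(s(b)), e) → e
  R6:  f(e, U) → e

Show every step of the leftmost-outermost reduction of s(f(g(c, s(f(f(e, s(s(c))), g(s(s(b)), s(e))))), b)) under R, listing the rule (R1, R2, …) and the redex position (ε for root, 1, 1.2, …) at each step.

s(s(b))

1. s(f(g(c, s(f(f(e, s(s(c))), g(s(s(b)), s(e))))), b))  →  s(f(s(f(f(e, s(s(c))), g(s(s(b)), s(e)))), b))   [R3 at 1.1]
2. s(f(s(f(f(e, s(s(c))), g(s(s(b)), s(e)))), b))  →  s(s(b))   [R4 at 1]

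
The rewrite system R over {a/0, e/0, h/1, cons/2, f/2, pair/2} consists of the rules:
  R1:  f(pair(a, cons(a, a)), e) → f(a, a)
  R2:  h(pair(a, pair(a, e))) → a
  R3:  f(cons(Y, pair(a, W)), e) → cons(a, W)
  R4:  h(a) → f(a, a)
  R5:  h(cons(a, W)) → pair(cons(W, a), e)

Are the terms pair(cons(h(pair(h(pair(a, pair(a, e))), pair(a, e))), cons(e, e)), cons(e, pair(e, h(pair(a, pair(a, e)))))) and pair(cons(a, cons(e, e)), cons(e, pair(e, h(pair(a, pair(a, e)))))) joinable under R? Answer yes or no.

yes — NF(t₁) = pair(cons(a, cons(e, e)), cons(e, pair(e, a))), NF(t₂) = pair(cons(a, cons(e, e)), cons(e, pair(e, a)))

Reduce t₁ = pair(cons(h(pair(h(pair(a, pair(a, e))), pair(a, e))), cons(e, e)), cons(e, pair(e, h(pair(a, pair(a, e)))))):
1. pair(cons(h(pair(h(pair(a, pair(a, e))), pair(a, e))), cons(e, e)), cons(e, pair(e, h(pair(a, pair(a, e))))))  →  pair(cons(h(pair(a, pair(a, e))), cons(e, e)), cons(e, pair(e, h(pair(a, pair(a, e))))))   [R2 at 1.1.1.1]
2. pair(cons(h(pair(a, pair(a, e))), cons(e, e)), cons(e, pair(e, h(pair(a, pair(a, e))))))  →  pair(cons(a, cons(e, e)), cons(e, pair(e, h(pair(a, pair(a, e))))))   [R2 at 1.1]
3. pair(cons(a, cons(e, e)), cons(e, pair(e, h(pair(a, pair(a, e))))))  →  pair(cons(a, cons(e, e)), cons(e, pair(e, a)))   [R2 at 2.2.2]

Reduce t₂ = pair(cons(a, cons(e, e)), cons(e, pair(e, h(pair(a, pair(a, e)))))):
1. pair(cons(a, cons(e, e)), cons(e, pair(e, h(pair(a, pair(a, e))))))  →  pair(cons(a, cons(e, e)), cons(e, pair(e, a)))   [R2 at 2.2.2]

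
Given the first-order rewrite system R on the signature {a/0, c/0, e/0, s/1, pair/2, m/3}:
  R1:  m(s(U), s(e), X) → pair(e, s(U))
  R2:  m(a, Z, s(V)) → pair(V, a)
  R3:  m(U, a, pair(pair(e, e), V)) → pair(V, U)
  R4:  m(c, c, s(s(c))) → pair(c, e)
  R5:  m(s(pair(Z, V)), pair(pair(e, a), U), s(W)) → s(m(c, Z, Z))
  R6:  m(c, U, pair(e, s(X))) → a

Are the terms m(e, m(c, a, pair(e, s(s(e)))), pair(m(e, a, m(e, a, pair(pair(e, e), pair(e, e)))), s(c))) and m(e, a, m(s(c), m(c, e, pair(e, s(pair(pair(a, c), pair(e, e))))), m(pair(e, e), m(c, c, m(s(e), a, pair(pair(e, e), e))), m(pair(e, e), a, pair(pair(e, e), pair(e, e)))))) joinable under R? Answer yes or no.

Reduce t₁ = m(e, m(c, a, pair(e, s(s(e)))), pair(m(e, a, m(e, a, pair(pair(e, e), pair(e, e)))), s(c))):
1. m(e, m(c, a, pair(e, s(s(e)))), pair(m(e, a, m(e, a, pair(pair(e, e), pair(e, e)))), s(c)))  →  m(e, a, pair(m(e, a, m(e, a, pair(pair(e, e), pair(e, e)))), s(c)))   [R6 at 2]
2. m(e, a, pair(m(e, a, m(e, a, pair(pair(e, e), pair(e, e)))), s(c)))  →  m(e, a, pair(m(e, a, pair(pair(e, e), e)), s(c)))   [R3 at 3.1.3]
3. m(e, a, pair(m(e, a, pair(pair(e, e), e)), s(c)))  →  m(e, a, pair(pair(e, e), s(c)))   [R3 at 3.1]
4. m(e, a, pair(pair(e, e), s(c)))  →  pair(s(c), e)   [R3 at ε]

Reduce t₂ = m(e, a, m(s(c), m(c, e, pair(e, s(pair(pair(a, c), pair(e, e))))), m(pair(e, e), m(c, c, m(s(e), a, pair(pair(e, e), e))), m(pair(e, e), a, pair(pair(e, e), pair(e, e)))))):
1. m(e, a, m(s(c), m(c, e, pair(e, s(pair(pair(a, c), pair(e, e))))), m(pair(e, e), m(c, c, m(s(e), a, pair(pair(e, e), e))), m(pair(e, e), a, pair(pair(e, e), pair(e, e))))))  →  m(e, a, m(s(c), a, m(pair(e, e), m(c, c, m(s(e), a, pair(pair(e, e), e))), m(pair(e, e), a, pair(pair(e, e), pair(e, e))))))   [R6 at 3.2]
2. m(e, a, m(s(c), a, m(pair(e, e), m(c, c, m(s(e), a, pair(pair(e, e), e))), m(pair(e, e), a, pair(pair(e, e), pair(e, e))))))  →  m(e, a, m(s(c), a, m(pair(e, e), m(c, c, pair(e, s(e))), m(pair(e, e), a, pair(pair(e, e), pair(e, e))))))   [R3 at 3.3.2.3]
3. m(e, a, m(s(c), a, m(pair(e, e), m(c, c, pair(e, s(e))), m(pair(e, e), a, pair(pair(e, e), pair(e, e))))))  →  m(e, a, m(s(c), a, m(pair(e, e), a, m(pair(e, e), a, pair(pair(e, e), pair(e, e))))))   [R6 at 3.3.2]
4. m(e, a, m(s(c), a, m(pair(e, e), a, m(pair(e, e), a, pair(pair(e, e), pair(e, e))))))  →  m(e, a, m(s(c), a, m(pair(e, e), a, pair(pair(e, e), pair(e, e)))))   [R3 at 3.3.3]
5. m(e, a, m(s(c), a, m(pair(e, e), a, pair(pair(e, e), pair(e, e)))))  →  m(e, a, m(s(c), a, pair(pair(e, e), pair(e, e))))   [R3 at 3.3]
6. m(e, a, m(s(c), a, pair(pair(e, e), pair(e, e))))  →  m(e, a, pair(pair(e, e), s(c)))   [R3 at 3]
7. m(e, a, pair(pair(e, e), s(c)))  →  pair(s(c), e)   [R3 at ε]

yes — NF(t₁) = pair(s(c), e), NF(t₂) = pair(s(c), e)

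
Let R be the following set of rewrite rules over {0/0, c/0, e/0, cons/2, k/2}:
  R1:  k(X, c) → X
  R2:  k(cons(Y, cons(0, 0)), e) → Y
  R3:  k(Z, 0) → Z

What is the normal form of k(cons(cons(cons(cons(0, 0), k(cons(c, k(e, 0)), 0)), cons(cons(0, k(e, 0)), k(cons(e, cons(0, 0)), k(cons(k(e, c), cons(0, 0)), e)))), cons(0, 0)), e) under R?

cons(cons(cons(0, 0), cons(c, e)), cons(cons(0, e), e))

1. k(cons(cons(cons(cons(0, 0), k(cons(c, k(e, 0)), 0)), cons(cons(0, k(e, 0)), k(cons(e, cons(0, 0)), k(cons(k(e, c), cons(0, 0)), e)))), cons(0, 0)), e)  →  cons(cons(cons(0, 0), k(cons(c, k(e, 0)), 0)), cons(cons(0, k(e, 0)), k(cons(e, cons(0, 0)), k(cons(k(e, c), cons(0, 0)), e))))   [R2 at ε]
2. cons(cons(cons(0, 0), k(cons(c, k(e, 0)), 0)), cons(cons(0, k(e, 0)), k(cons(e, cons(0, 0)), k(cons(k(e, c), cons(0, 0)), e))))  →  cons(cons(cons(0, 0), cons(c, k(e, 0))), cons(cons(0, k(e, 0)), k(cons(e, cons(0, 0)), k(cons(k(e, c), cons(0, 0)), e))))   [R3 at 1.2]
3. cons(cons(cons(0, 0), cons(c, k(e, 0))), cons(cons(0, k(e, 0)), k(cons(e, cons(0, 0)), k(cons(k(e, c), cons(0, 0)), e))))  →  cons(cons(cons(0, 0), cons(c, e)), cons(cons(0, k(e, 0)), k(cons(e, cons(0, 0)), k(cons(k(e, c), cons(0, 0)), e))))   [R3 at 1.2.2]
4. cons(cons(cons(0, 0), cons(c, e)), cons(cons(0, k(e, 0)), k(cons(e, cons(0, 0)), k(cons(k(e, c), cons(0, 0)), e))))  →  cons(cons(cons(0, 0), cons(c, e)), cons(cons(0, e), k(cons(e, cons(0, 0)), k(cons(k(e, c), cons(0, 0)), e))))   [R3 at 2.1.2]
5. cons(cons(cons(0, 0), cons(c, e)), cons(cons(0, e), k(cons(e, cons(0, 0)), k(cons(k(e, c), cons(0, 0)), e))))  →  cons(cons(cons(0, 0), cons(c, e)), cons(cons(0, e), k(cons(e, cons(0, 0)), k(e, c))))   [R2 at 2.2.2]
6. cons(cons(cons(0, 0), cons(c, e)), cons(cons(0, e), k(cons(e, cons(0, 0)), k(e, c))))  →  cons(cons(cons(0, 0), cons(c, e)), cons(cons(0, e), k(cons(e, cons(0, 0)), e)))   [R1 at 2.2.2]
7. cons(cons(cons(0, 0), cons(c, e)), cons(cons(0, e), k(cons(e, cons(0, 0)), e)))  →  cons(cons(cons(0, 0), cons(c, e)), cons(cons(0, e), e))   [R2 at 2.2]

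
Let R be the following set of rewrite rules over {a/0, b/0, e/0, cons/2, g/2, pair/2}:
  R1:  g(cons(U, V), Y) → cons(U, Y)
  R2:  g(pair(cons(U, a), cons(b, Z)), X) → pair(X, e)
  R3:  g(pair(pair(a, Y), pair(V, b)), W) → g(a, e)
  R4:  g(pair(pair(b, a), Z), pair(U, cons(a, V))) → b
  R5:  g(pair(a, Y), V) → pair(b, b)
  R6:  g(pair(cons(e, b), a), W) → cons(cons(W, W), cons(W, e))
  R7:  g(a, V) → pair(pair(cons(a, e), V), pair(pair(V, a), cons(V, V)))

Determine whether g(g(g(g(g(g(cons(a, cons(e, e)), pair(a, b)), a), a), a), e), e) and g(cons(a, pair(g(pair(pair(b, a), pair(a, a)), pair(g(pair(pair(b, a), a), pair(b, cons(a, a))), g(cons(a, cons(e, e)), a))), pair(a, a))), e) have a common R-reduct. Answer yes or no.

yes — NF(t₁) = cons(a, e), NF(t₂) = cons(a, e)

Reduce t₁ = g(g(g(g(g(g(cons(a, cons(e, e)), pair(a, b)), a), a), a), e), e):
1. g(g(g(g(g(g(cons(a, cons(e, e)), pair(a, b)), a), a), a), e), e)  →  g(g(g(g(g(cons(a, pair(a, b)), a), a), a), e), e)   [R1 at 1.1.1.1.1]
2. g(g(g(g(g(cons(a, pair(a, b)), a), a), a), e), e)  →  g(g(g(g(cons(a, a), a), a), e), e)   [R1 at 1.1.1.1]
3. g(g(g(g(cons(a, a), a), a), e), e)  →  g(g(g(cons(a, a), a), e), e)   [R1 at 1.1.1]
4. g(g(g(cons(a, a), a), e), e)  →  g(g(cons(a, a), e), e)   [R1 at 1.1]
5. g(g(cons(a, a), e), e)  →  g(cons(a, e), e)   [R1 at 1]
6. g(cons(a, e), e)  →  cons(a, e)   [R1 at ε]

Reduce t₂ = g(cons(a, pair(g(pair(pair(b, a), pair(a, a)), pair(g(pair(pair(b, a), a), pair(b, cons(a, a))), g(cons(a, cons(e, e)), a))), pair(a, a))), e):
1. g(cons(a, pair(g(pair(pair(b, a), pair(a, a)), pair(g(pair(pair(b, a), a), pair(b, cons(a, a))), g(cons(a, cons(e, e)), a))), pair(a, a))), e)  →  cons(a, e)   [R1 at ε]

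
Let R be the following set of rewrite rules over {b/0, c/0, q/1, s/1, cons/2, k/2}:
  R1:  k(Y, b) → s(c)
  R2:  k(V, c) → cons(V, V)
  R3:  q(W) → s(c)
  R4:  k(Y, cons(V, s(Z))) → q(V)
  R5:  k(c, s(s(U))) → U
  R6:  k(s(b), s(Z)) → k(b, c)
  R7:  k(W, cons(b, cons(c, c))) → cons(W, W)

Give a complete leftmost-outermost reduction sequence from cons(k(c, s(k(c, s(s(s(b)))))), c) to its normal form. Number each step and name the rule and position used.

1. cons(k(c, s(k(c, s(s(s(b)))))), c)  →  cons(k(c, s(s(b))), c)   [R5 at 1.2.1]
2. cons(k(c, s(s(b))), c)  →  cons(b, c)   [R5 at 1]

cons(b, c)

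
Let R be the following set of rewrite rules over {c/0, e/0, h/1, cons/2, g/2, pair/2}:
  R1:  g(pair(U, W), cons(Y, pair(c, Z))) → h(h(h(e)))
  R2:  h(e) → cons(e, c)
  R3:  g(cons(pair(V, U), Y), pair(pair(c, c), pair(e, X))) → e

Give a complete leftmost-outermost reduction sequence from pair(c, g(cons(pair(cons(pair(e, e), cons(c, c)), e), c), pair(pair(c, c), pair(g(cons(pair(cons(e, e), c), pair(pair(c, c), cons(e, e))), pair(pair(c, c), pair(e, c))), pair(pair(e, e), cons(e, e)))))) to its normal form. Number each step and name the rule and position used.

pair(c, e)

1. pair(c, g(cons(pair(cons(pair(e, e), cons(c, c)), e), c), pair(pair(c, c), pair(g(cons(pair(cons(e, e), c), pair(pair(c, c), cons(e, e))), pair(pair(c, c), pair(e, c))), pair(pair(e, e), cons(e, e))))))  →  pair(c, g(cons(pair(cons(pair(e, e), cons(c, c)), e), c), pair(pair(c, c), pair(e, pair(pair(e, e), cons(e, e))))))   [R3 at 2.2.2.1]
2. pair(c, g(cons(pair(cons(pair(e, e), cons(c, c)), e), c), pair(pair(c, c), pair(e, pair(pair(e, e), cons(e, e))))))  →  pair(c, e)   [R3 at 2]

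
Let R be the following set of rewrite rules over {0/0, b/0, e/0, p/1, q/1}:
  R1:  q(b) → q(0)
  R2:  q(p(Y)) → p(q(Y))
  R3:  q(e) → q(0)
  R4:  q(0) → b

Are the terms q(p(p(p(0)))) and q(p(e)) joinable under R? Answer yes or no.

no — NF(t₁) = p(p(p(b))), NF(t₂) = p(b)

Reduce t₁ = q(p(p(p(0)))):
1. q(p(p(p(0))))  →  p(q(p(p(0))))   [R2 at ε]
2. p(q(p(p(0))))  →  p(p(q(p(0))))   [R2 at 1]
3. p(p(q(p(0))))  →  p(p(p(q(0))))   [R2 at 1.1]
4. p(p(p(q(0))))  →  p(p(p(b)))   [R4 at 1.1.1]

Reduce t₂ = q(p(e)):
1. q(p(e))  →  p(q(e))   [R2 at ε]
2. p(q(e))  →  p(q(0))   [R3 at 1]
3. p(q(0))  →  p(b)   [R4 at 1]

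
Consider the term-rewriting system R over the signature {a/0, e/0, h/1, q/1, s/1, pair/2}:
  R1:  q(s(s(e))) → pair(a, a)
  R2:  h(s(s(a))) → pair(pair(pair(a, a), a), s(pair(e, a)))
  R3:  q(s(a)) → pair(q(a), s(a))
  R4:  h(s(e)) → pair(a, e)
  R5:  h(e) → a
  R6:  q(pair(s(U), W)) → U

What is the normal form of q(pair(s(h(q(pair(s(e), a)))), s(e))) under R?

a

1. q(pair(s(h(q(pair(s(e), a)))), s(e)))  →  h(q(pair(s(e), a)))   [R6 at ε]
2. h(q(pair(s(e), a)))  →  h(e)   [R6 at 1]
3. h(e)  →  a   [R5 at ε]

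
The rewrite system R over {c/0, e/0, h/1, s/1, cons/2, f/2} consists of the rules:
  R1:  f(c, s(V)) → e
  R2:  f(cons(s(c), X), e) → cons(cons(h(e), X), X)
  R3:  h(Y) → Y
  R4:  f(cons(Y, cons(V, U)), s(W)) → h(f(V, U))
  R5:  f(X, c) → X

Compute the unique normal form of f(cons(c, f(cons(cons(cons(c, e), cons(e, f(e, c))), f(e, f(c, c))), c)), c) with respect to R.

1. f(cons(c, f(cons(cons(cons(c, e), cons(e, f(e, c))), f(e, f(c, c))), c)), c)  →  cons(c, f(cons(cons(cons(c, e), cons(e, f(e, c))), f(e, f(c, c))), c))   [R5 at ε]
2. cons(c, f(cons(cons(cons(c, e), cons(e, f(e, c))), f(e, f(c, c))), c))  →  cons(c, cons(cons(cons(c, e), cons(e, f(e, c))), f(e, f(c, c))))   [R5 at 2]
3. cons(c, cons(cons(cons(c, e), cons(e, f(e, c))), f(e, f(c, c))))  →  cons(c, cons(cons(cons(c, e), cons(e, e)), f(e, f(c, c))))   [R5 at 2.1.2.2]
4. cons(c, cons(cons(cons(c, e), cons(e, e)), f(e, f(c, c))))  →  cons(c, cons(cons(cons(c, e), cons(e, e)), f(e, c)))   [R5 at 2.2.2]
5. cons(c, cons(cons(cons(c, e), cons(e, e)), f(e, c)))  →  cons(c, cons(cons(cons(c, e), cons(e, e)), e))   [R5 at 2.2]

cons(c, cons(cons(cons(c, e), cons(e, e)), e))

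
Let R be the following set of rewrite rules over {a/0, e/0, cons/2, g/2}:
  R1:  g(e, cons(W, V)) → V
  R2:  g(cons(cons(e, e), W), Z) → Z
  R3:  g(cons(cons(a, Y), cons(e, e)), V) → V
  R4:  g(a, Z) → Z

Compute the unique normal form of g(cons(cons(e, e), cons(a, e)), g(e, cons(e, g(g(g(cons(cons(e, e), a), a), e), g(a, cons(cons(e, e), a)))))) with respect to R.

a

1. g(cons(cons(e, e), cons(a, e)), g(e, cons(e, g(g(g(cons(cons(e, e), a), a), e), g(a, cons(cons(e, e), a))))))  →  g(e, cons(e, g(g(g(cons(cons(e, e), a), a), e), g(a, cons(cons(e, e), a)))))   [R2 at ε]
2. g(e, cons(e, g(g(g(cons(cons(e, e), a), a), e), g(a, cons(cons(e, e), a)))))  →  g(g(g(cons(cons(e, e), a), a), e), g(a, cons(cons(e, e), a)))   [R1 at ε]
3. g(g(g(cons(cons(e, e), a), a), e), g(a, cons(cons(e, e), a)))  →  g(g(a, e), g(a, cons(cons(e, e), a)))   [R2 at 1.1]
4. g(g(a, e), g(a, cons(cons(e, e), a)))  →  g(e, g(a, cons(cons(e, e), a)))   [R4 at 1]
5. g(e, g(a, cons(cons(e, e), a)))  →  g(e, cons(cons(e, e), a))   [R4 at 2]
6. g(e, cons(cons(e, e), a))  →  a   [R1 at ε]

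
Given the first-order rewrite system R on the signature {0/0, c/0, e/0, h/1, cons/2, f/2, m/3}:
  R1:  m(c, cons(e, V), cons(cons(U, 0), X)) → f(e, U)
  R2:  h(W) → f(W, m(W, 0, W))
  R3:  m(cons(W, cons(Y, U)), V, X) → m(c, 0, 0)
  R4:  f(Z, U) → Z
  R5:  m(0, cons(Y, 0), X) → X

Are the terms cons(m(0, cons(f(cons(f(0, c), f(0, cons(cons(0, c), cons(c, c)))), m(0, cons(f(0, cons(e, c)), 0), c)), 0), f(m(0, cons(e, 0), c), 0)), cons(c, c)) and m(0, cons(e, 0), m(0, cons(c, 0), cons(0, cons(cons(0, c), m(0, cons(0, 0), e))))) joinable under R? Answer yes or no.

Reduce t₁ = cons(m(0, cons(f(cons(f(0, c), f(0, cons(cons(0, c), cons(c, c)))), m(0, cons(f(0, cons(e, c)), 0), c)), 0), f(m(0, cons(e, 0), c), 0)), cons(c, c)):
1. cons(m(0, cons(f(cons(f(0, c), f(0, cons(cons(0, c), cons(c, c)))), m(0, cons(f(0, cons(e, c)), 0), c)), 0), f(m(0, cons(e, 0), c), 0)), cons(c, c))  →  cons(f(m(0, cons(e, 0), c), 0), cons(c, c))   [R5 at 1]
2. cons(f(m(0, cons(e, 0), c), 0), cons(c, c))  →  cons(m(0, cons(e, 0), c), cons(c, c))   [R4 at 1]
3. cons(m(0, cons(e, 0), c), cons(c, c))  →  cons(c, cons(c, c))   [R5 at 1]

Reduce t₂ = m(0, cons(e, 0), m(0, cons(c, 0), cons(0, cons(cons(0, c), m(0, cons(0, 0), e))))):
1. m(0, cons(e, 0), m(0, cons(c, 0), cons(0, cons(cons(0, c), m(0, cons(0, 0), e)))))  →  m(0, cons(c, 0), cons(0, cons(cons(0, c), m(0, cons(0, 0), e))))   [R5 at ε]
2. m(0, cons(c, 0), cons(0, cons(cons(0, c), m(0, cons(0, 0), e))))  →  cons(0, cons(cons(0, c), m(0, cons(0, 0), e)))   [R5 at ε]
3. cons(0, cons(cons(0, c), m(0, cons(0, 0), e)))  →  cons(0, cons(cons(0, c), e))   [R5 at 2.2]

no — NF(t₁) = cons(c, cons(c, c)), NF(t₂) = cons(0, cons(cons(0, c), e))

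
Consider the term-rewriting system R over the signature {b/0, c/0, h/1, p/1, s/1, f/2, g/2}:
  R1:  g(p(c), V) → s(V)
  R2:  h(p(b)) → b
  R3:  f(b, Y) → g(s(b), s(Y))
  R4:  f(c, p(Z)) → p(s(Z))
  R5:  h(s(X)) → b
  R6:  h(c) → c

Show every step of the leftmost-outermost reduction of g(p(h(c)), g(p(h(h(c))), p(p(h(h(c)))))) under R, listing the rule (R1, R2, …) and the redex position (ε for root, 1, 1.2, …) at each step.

s(s(p(p(c))))

1. g(p(h(c)), g(p(h(h(c))), p(p(h(h(c))))))  →  g(p(c), g(p(h(h(c))), p(p(h(h(c))))))   [R6 at 1.1]
2. g(p(c), g(p(h(h(c))), p(p(h(h(c))))))  →  s(g(p(h(h(c))), p(p(h(h(c))))))   [R1 at ε]
3. s(g(p(h(h(c))), p(p(h(h(c))))))  →  s(g(p(h(c)), p(p(h(h(c))))))   [R6 at 1.1.1.1]
4. s(g(p(h(c)), p(p(h(h(c))))))  →  s(g(p(c), p(p(h(h(c))))))   [R6 at 1.1.1]
5. s(g(p(c), p(p(h(h(c))))))  →  s(s(p(p(h(h(c))))))   [R1 at 1]
6. s(s(p(p(h(h(c))))))  →  s(s(p(p(h(c)))))   [R6 at 1.1.1.1.1]
7. s(s(p(p(h(c)))))  →  s(s(p(p(c))))   [R6 at 1.1.1.1]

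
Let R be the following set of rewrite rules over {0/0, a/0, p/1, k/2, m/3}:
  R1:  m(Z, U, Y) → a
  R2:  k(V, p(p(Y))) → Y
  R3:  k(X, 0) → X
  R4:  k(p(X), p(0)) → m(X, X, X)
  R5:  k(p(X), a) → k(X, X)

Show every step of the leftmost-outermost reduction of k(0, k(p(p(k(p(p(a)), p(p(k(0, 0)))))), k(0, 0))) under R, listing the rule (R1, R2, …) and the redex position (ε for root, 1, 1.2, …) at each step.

1. k(0, k(p(p(k(p(p(a)), p(p(k(0, 0)))))), k(0, 0)))  →  k(0, k(p(p(k(0, 0))), k(0, 0)))   [R2 at 2.1.1.1]
2. k(0, k(p(p(k(0, 0))), k(0, 0)))  →  k(0, k(p(p(0)), k(0, 0)))   [R3 at 2.1.1.1]
3. k(0, k(p(p(0)), k(0, 0)))  →  k(0, k(p(p(0)), 0))   [R3 at 2.2]
4. k(0, k(p(p(0)), 0))  →  k(0, p(p(0)))   [R3 at 2]
5. k(0, p(p(0)))  →  0   [R2 at ε]

0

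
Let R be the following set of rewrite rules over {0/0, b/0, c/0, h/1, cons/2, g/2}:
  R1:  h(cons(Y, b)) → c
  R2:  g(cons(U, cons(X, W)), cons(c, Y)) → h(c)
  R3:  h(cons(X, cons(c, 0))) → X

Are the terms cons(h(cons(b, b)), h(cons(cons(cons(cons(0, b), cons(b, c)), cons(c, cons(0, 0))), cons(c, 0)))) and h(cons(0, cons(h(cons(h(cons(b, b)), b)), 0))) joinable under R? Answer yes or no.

Reduce t₁ = cons(h(cons(b, b)), h(cons(cons(cons(cons(0, b), cons(b, c)), cons(c, cons(0, 0))), cons(c, 0)))):
1. cons(h(cons(b, b)), h(cons(cons(cons(cons(0, b), cons(b, c)), cons(c, cons(0, 0))), cons(c, 0))))  →  cons(c, h(cons(cons(cons(cons(0, b), cons(b, c)), cons(c, cons(0, 0))), cons(c, 0))))   [R1 at 1]
2. cons(c, h(cons(cons(cons(cons(0, b), cons(b, c)), cons(c, cons(0, 0))), cons(c, 0))))  →  cons(c, cons(cons(cons(0, b), cons(b, c)), cons(c, cons(0, 0))))   [R3 at 2]

Reduce t₂ = h(cons(0, cons(h(cons(h(cons(b, b)), b)), 0))):
1. h(cons(0, cons(h(cons(h(cons(b, b)), b)), 0)))  →  h(cons(0, cons(c, 0)))   [R1 at 1.2.1]
2. h(cons(0, cons(c, 0)))  →  0   [R3 at ε]

no — NF(t₁) = cons(c, cons(cons(cons(0, b), cons(b, c)), cons(c, cons(0, 0)))), NF(t₂) = 0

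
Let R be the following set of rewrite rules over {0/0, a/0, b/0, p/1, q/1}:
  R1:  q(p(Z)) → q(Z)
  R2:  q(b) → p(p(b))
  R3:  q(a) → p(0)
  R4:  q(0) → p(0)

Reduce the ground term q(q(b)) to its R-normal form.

1. q(q(b))  →  q(p(p(b)))   [R2 at 1]
2. q(p(p(b)))  →  q(p(b))   [R1 at ε]
3. q(p(b))  →  q(b)   [R1 at ε]
4. q(b)  →  p(p(b))   [R2 at ε]

p(p(b))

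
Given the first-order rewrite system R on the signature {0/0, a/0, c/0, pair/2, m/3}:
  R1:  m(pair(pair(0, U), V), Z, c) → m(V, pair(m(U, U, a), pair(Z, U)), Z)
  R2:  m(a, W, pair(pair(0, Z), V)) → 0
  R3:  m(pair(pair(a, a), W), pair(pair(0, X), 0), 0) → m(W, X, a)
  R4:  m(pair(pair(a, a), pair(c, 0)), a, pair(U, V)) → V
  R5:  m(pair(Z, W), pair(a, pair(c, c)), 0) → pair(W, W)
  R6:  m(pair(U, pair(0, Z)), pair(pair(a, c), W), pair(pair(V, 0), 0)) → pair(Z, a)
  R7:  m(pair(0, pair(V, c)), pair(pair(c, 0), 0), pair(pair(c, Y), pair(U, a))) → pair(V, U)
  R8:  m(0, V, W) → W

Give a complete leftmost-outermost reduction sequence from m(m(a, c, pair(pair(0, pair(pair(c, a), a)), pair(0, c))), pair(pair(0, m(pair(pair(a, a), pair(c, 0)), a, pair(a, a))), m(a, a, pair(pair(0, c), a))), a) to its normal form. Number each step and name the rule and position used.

1. m(m(a, c, pair(pair(0, pair(pair(c, a), a)), pair(0, c))), pair(pair(0, m(pair(pair(a, a), pair(c, 0)), a, pair(a, a))), m(a, a, pair(pair(0, c), a))), a)  →  m(0, pair(pair(0, m(pair(pair(a, a), pair(c, 0)), a, pair(a, a))), m(a, a, pair(pair(0, c), a))), a)   [R2 at 1]
2. m(0, pair(pair(0, m(pair(pair(a, a), pair(c, 0)), a, pair(a, a))), m(a, a, pair(pair(0, c), a))), a)  →  a   [R8 at ε]

a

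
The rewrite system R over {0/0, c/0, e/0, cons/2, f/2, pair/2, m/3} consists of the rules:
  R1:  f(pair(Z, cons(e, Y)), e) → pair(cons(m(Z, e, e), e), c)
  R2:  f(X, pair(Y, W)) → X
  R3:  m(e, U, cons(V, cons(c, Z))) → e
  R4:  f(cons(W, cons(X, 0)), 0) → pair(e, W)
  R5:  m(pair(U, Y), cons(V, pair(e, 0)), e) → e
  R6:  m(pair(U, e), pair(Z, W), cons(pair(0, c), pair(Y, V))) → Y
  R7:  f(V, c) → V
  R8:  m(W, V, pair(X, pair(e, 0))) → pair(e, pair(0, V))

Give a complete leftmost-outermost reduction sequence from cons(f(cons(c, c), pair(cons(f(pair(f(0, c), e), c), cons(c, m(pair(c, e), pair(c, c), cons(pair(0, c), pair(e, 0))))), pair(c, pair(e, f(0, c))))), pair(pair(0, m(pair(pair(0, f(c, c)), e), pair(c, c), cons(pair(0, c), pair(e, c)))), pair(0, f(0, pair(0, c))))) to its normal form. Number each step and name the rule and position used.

1. cons(f(cons(c, c), pair(cons(f(pair(f(0, c), e), c), cons(c, m(pair(c, e), pair(c, c), cons(pair(0, c), pair(e, 0))))), pair(c, pair(e, f(0, c))))), pair(pair(0, m(pair(pair(0, f(c, c)), e), pair(c, c), cons(pair(0, c), pair(e, c)))), pair(0, f(0, pair(0, c)))))  →  cons(cons(c, c), pair(pair(0, m(pair(pair(0, f(c, c)), e), pair(c, c), cons(pair(0, c), pair(e, c)))), pair(0, f(0, pair(0, c)))))   [R2 at 1]
2. cons(cons(c, c), pair(pair(0, m(pair(pair(0, f(c, c)), e), pair(c, c), cons(pair(0, c), pair(e, c)))), pair(0, f(0, pair(0, c)))))  →  cons(cons(c, c), pair(pair(0, e), pair(0, f(0, pair(0, c)))))   [R6 at 2.1.2]
3. cons(cons(c, c), pair(pair(0, e), pair(0, f(0, pair(0, c)))))  →  cons(cons(c, c), pair(pair(0, e), pair(0, 0)))   [R2 at 2.2.2]

cons(cons(c, c), pair(pair(0, e), pair(0, 0)))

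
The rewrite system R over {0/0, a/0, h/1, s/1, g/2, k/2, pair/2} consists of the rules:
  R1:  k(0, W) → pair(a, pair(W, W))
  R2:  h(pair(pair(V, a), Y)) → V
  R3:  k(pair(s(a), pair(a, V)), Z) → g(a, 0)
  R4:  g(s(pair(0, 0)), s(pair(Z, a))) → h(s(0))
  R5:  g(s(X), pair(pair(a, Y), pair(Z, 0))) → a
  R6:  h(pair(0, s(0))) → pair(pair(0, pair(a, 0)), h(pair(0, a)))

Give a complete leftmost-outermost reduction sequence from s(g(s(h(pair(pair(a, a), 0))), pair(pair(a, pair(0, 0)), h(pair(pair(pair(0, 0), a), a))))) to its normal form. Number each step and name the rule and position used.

s(a)

1. s(g(s(h(pair(pair(a, a), 0))), pair(pair(a, pair(0, 0)), h(pair(pair(pair(0, 0), a), a)))))  →  s(g(s(a), pair(pair(a, pair(0, 0)), h(pair(pair(pair(0, 0), a), a)))))   [R2 at 1.1.1]
2. s(g(s(a), pair(pair(a, pair(0, 0)), h(pair(pair(pair(0, 0), a), a)))))  →  s(g(s(a), pair(pair(a, pair(0, 0)), pair(0, 0))))   [R2 at 1.2.2]
3. s(g(s(a), pair(pair(a, pair(0, 0)), pair(0, 0))))  →  s(a)   [R5 at 1]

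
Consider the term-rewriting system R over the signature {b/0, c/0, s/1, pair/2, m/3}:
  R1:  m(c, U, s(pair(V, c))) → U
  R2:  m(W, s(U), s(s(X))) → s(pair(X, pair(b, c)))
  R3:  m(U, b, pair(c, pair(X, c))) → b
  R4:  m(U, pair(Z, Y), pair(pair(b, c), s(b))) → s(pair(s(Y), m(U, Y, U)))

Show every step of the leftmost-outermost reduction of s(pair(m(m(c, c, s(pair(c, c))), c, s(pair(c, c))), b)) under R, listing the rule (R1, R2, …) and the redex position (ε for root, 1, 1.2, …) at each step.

1. s(pair(m(m(c, c, s(pair(c, c))), c, s(pair(c, c))), b))  →  s(pair(m(c, c, s(pair(c, c))), b))   [R1 at 1.1.1]
2. s(pair(m(c, c, s(pair(c, c))), b))  →  s(pair(c, b))   [R1 at 1.1]

s(pair(c, b))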